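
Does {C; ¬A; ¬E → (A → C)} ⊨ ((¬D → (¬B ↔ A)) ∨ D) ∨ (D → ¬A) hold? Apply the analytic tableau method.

Yes

Initial set: {C; ¬A; (¬E → (A → C)); ¬(((¬D → (¬B ↔ A)) ∨ D) ∨ (D → ¬A))}.
¬(((¬D → (¬B ↔ A)) ∨ D) ∨ (D → ¬A)): α-rule — add ¬((¬D → (¬B ↔ A)) ∨ D), ¬(D → ¬A).
¬((¬D → (¬B ↔ A)) ∨ D): α-rule — add ¬(¬D → (¬B ↔ A)), ¬D.
¬(D → ¬A): α-rule — add D, ¬¬A.
× closes — contains both D and ¬D.
All 1 branch closes.
Every branch closed, so the premises entail the conclusion.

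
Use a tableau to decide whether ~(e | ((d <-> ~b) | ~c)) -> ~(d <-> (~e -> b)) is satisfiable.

Satisfiable

Initial set: {(~(e | ((d <-> ~b) | ~c)) -> ~(d <-> (~e -> b)))}.
(~(e | ((d <-> ~b) | ~c)) -> ~(d <-> (~e -> b))): β-rule — branch into ~~(e | ((d <-> ~b) | ~c))  //  ~(d <-> (~e -> b)).
  branch 1 (add ~~(e | ((d <-> ~b) | ~c))):
    ~~(e | ((d <-> ~b) | ~c)): β-rule — branch into e  //  ((d <-> ~b) | ~c).
      branch 1.1 (add e):
        ○ open, literals {e=T}.
      branch 1.2 (add ((d <-> ~b) | ~c)):
        ((d <-> ~b) | ~c): β-rule — branch into (d <-> ~b)  //  ~c.
          branch 1.2.1 (add (d <-> ~b)):
            (d <-> ~b): β-rule — branch into d, ~b  //  ~d, ~~b.
              branch 1.2.1.1 (add d, ~b):
                ○ open, literals {b=F, d=T}.
              branch 1.2.1.2 (add ~d, ~~b):
                ○ open, literals {b=T, d=F}.
          branch 1.2.2 (add ~c):
            ○ open, literals {c=F}.
  branch 2 (add ~(d <-> (~e -> b))):
    ~(d <-> (~e -> b)): β-rule — branch into d, ~(~e -> b)  //  ~d, (~e -> b).
      branch 2.1 (add d, ~(~e -> b)):
        ~(~e -> b): α-rule — add ~e, ~b.
        ○ open, literals {b=F, d=T, e=F}.
      branch 2.2 (add ~d, (~e -> b)):
        (~e -> b): β-rule — branch into ~~e  //  b.
          branch 2.2.1 (add ~~e):
            ○ open, literals {d=F, e=T}.
          branch 2.2.2 (add b):
            ○ open, literals {b=T, d=F}.
0 branches closed, 7 open.
An open branch gives a satisfying assignment: e=T.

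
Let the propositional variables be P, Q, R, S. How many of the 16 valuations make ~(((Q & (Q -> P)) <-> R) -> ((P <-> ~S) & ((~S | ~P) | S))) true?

Initial set: {~(((Q & (Q -> P)) <-> R) -> ((P <-> ~S) & ((~S | ~P) | S)))}.
~(((Q & (Q -> P)) <-> R) -> ((P <-> ~S) & ((~S | ~P) | S))): α-rule — add ((Q & (Q -> P)) <-> R), ~((P <-> ~S) & ((~S | ~P) | S)).
((Q & (Q -> P)) <-> R): β-rule — branch into (Q & (Q -> P)), R  //  ~(Q & (Q -> P)), ~R.
  branch 1 (add (Q & (Q -> P)), R):
    (Q & (Q -> P)): α-rule — add Q, (Q -> P).
    ~((P <-> ~S) & ((~S | ~P) | S)): β-rule — branch into ~(P <-> ~S)  //  ~((~S | ~P) | S).
      branch 1.1 (add ~(P <-> ~S)):
        (Q -> P): β-rule — branch into ~Q  //  P.
          branch 1.1.1 (add ~Q):
            × closes — contains both Q and ~Q.
          branch 1.1.2 (add P):
            ~(P <-> ~S): β-rule — branch into P, ~~S  //  ~P, ~S.
              branch 1.1.2.1 (add P, ~~S):
                ○ open, literals {P=true, Q=true, R=true, S=true}.
              branch 1.1.2.2 (add ~P, ~S):
                × closes — contains both P and ~P.
      branch 1.2 (add ~((~S | ~P) | S)):
        ~((~S | ~P) | S): α-rule — add ~(~S | ~P), ~S.
        ~(~S | ~P): α-rule — add ~~S, ~~P.
        × closes — contains both S and ~S.
  branch 2 (add ~(Q & (Q -> P)), ~R):
    ~((P <-> ~S) & ((~S | ~P) | S)): β-rule — branch into ~(P <-> ~S)  //  ~((~S | ~P) | S).
      branch 2.1 (add ~(P <-> ~S)):
        ~(Q & (Q -> P)): β-rule — branch into ~Q  //  ~(Q -> P).
          branch 2.1.1 (add ~Q):
            ~(P <-> ~S): β-rule — branch into P, ~~S  //  ~P, ~S.
              branch 2.1.1.1 (add P, ~~S):
                ○ open, literals {P=true, Q=false, R=false, S=true}.
              branch 2.1.1.2 (add ~P, ~S):
                ○ open, literals {P=false, Q=false, R=false, S=false}.
          branch 2.1.2 (add ~(Q -> P)):
            ~(Q -> P): α-rule — add Q, ~P.
            ~(P <-> ~S): β-rule — branch into P, ~~S  //  ~P, ~S.
              branch 2.1.2.1 (add P, ~~S):
                × closes — contains both P and ~P.
              branch 2.1.2.2 (add ~P, ~S):
                ○ open, literals {P=false, Q=true, R=false, S=false}.
      branch 2.2 (add ~((~S | ~P) | S)):
        ~((~S | ~P) | S): α-rule — add ~(~S | ~P), ~S.
        ~(~S | ~P): α-rule — add ~~S, ~~P.
        × closes — contains both S and ~S.
5 branches closed, 4 open.
Each open branch fixes some atoms; the unmentioned ones are free. Counting distinct full assignments: branch {P=true, Q=true, R=true, S=true} (none free) contributes 1 new; branch {P=true, Q=false, R=false, S=true} (none free) contributes 1 new; branch {P=false, Q=false, R=false, S=false} (none free) contributes 1 new; branch {P=false, Q=true, R=false, S=false} (none free) contributes 1 new. Total: 4.

4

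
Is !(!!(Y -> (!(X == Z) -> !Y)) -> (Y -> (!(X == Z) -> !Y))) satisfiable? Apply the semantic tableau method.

Unsatisfiable

Initial set: {T !(!!(Y -> (!(X == Z) -> !Y)) -> (Y -> (!(X == Z) -> !Y)))}.
T !(!!(Y -> (!(X == Z) -> !Y)) -> (Y -> (!(X == Z) -> !Y))): α-rule — add T !!(Y -> (!(X == Z) -> !Y)), F (Y -> (!(X == Z) -> !Y)).
T !!(Y -> (!(X == Z) -> !Y)): drop double negation, giving T (Y -> (!(X == Z) -> !Y)).
F (Y -> (!(X == Z) -> !Y)): α-rule — add T Y, F (!(X == Z) -> !Y).
F (!(X == Z) -> !Y): α-rule — add T !(X == Z), F !Y.
T (Y -> (!(X == Z) -> !Y)): β-rule — branch into F Y  //  T (!(X == Z) -> !Y).
  branch 1 (add F Y):
    × closes — contains both Y and !Y.
  branch 2 (add T (!(X == Z) -> !Y)):
    T !(X == Z): β-rule — branch into T X, F Z  //  F X, T Z.
      branch 2.1 (add T X, F Z):
        T (!(X == Z) -> !Y): β-rule — branch into F !(X == Z)  //  T !Y.
          branch 2.1.1 (add F !(X == Z)):
            F !(X == Z): β-rule — branch into T X, T Z  //  F X, F Z.
              branch 2.1.1.1 (add T X, T Z):
                × closes — contains both Z and !Z.
              branch 2.1.1.2 (add F X, F Z):
                × closes — contains both X and !X.
          branch 2.1.2 (add T !Y):
            × closes — contains both Y and !Y.
      branch 2.2 (add F X, T Z):
        T (!(X == Z) -> !Y): β-rule — branch into F !(X == Z)  //  T !Y.
          branch 2.2.1 (add F !(X == Z)):
            F !(X == Z): β-rule — branch into T X, T Z  //  F X, F Z.
              branch 2.2.1.1 (add T X, T Z):
                × closes — contains both X and !X.
              branch 2.2.1.2 (add F X, F Z):
                × closes — contains both Z and !Z.
          branch 2.2.2 (add T !Y):
            × closes — contains both Y and !Y.
All 7 branches close.
Every branch closed; the formula is unsatisfiable.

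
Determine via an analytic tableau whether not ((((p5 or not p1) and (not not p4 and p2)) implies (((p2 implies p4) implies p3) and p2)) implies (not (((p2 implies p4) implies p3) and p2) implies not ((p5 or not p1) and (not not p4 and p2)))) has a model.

Initial set: {not ((((p5 or not p1) and (not not p4 and p2)) implies (((p2 implies p4) implies p3) and p2)) implies (not (((p2 implies p4) implies p3) and p2) implies not ((p5 or not p1) and (not not p4 and p2))))}.
not ((((p5 or not p1) and (not not p4 and p2)) implies (((p2 implies p4) implies p3) and p2)) implies (not (((p2 implies p4) implies p3) and p2) implies not ((p5 or not p1) and (not not p4 and p2)))): α-rule — add (((p5 or not p1) and (not not p4 and p2)) implies (((p2 implies p4) implies p3) and p2)), not (not (((p2 implies p4) implies p3) and p2) implies not ((p5 or not p1) and (not not p4 and p2))).
not (not (((p2 implies p4) implies p3) and p2) implies not ((p5 or not p1) and (not not p4 and p2))): α-rule — add not (((p2 implies p4) implies p3) and p2), not not ((p5 or not p1) and (not not p4 and p2)).
not not ((p5 or not p1) and (not not p4 and p2)): α-rule — add (p5 or not p1), (not not p4 and p2).
(not not p4 and p2): α-rule — add not not p4, p2.
not not p4: drop double negation, giving p4.
(((p5 or not p1) and (not not p4 and p2)) implies (((p2 implies p4) implies p3) and p2)): β-rule — branch into not ((p5 or not p1) and (not not p4 and p2))  //  (((p2 implies p4) implies p3) and p2).
  branch 1 (add not ((p5 or not p1) and (not not p4 and p2))):
    not (((p2 implies p4) implies p3) and p2): β-rule — branch into not ((p2 implies p4) implies p3)  //  not p2.
      branch 1.1 (add not ((p2 implies p4) implies p3)):
        not ((p2 implies p4) implies p3): α-rule — add (p2 implies p4), not p3.
        (p5 or not p1): β-rule — branch into p5  //  not p1.
          branch 1.1.1 (add p5):
            not ((p5 or not p1) and (not not p4 and p2)): β-rule — branch into not (p5 or not p1)  //  not (not not p4 and p2).
              branch 1.1.1.1 (add not (p5 or not p1)):
                not (p5 or not p1): α-rule — add not p5, not not p1.
                × closes — contains both p5 and not p5.
              branch 1.1.1.2 (add not (not not p4 and p2)):
                (p2 implies p4): β-rule — branch into not p2  //  p4.
                  branch 1.1.1.2.1 (add not p2):
                    × closes — contains both p2 and not p2.
                  branch 1.1.1.2.2 (add p4):
                    not (not not p4 and p2): β-rule — branch into not not not p4  //  not p2.
                      branch 1.1.1.2.2.1 (add not not not p4):
                        not not not p4: drop double negation, giving not p4.
                        × closes — contains both p4 and not p4.
                      branch 1.1.1.2.2.2 (add not p2):
                        × closes — contains both p2 and not p2.
          branch 1.1.2 (add not p1):
            not ((p5 or not p1) and (not not p4 and p2)): β-rule — branch into not (p5 or not p1)  //  not (not not p4 and p2).
              branch 1.1.2.1 (add not (p5 or not p1)):
                not (p5 or not p1): α-rule — add not p5, not not p1.
                × closes — contains both p1 and not p1.
              branch 1.1.2.2 (add not (not not p4 and p2)):
                (p2 implies p4): β-rule — branch into not p2  //  p4.
                  branch 1.1.2.2.1 (add not p2):
                    × closes — contains both p2 and not p2.
                  branch 1.1.2.2.2 (add p4):
                    not (not not p4 and p2): β-rule — branch into not not not p4  //  not p2.
                      branch 1.1.2.2.2.1 (add not not not p4):
                        not not not p4: drop double negation, giving not p4.
                        × closes — contains both p4 and not p4.
                      branch 1.1.2.2.2.2 (add not p2):
                        × closes — contains both p2 and not p2.
      branch 1.2 (add not p2):
        × closes — contains both p2 and not p2.
  branch 2 (add (((p2 implies p4) implies p3) and p2)):
    (((p2 implies p4) implies p3) and p2): α-rule — add ((p2 implies p4) implies p3), p2.
    not (((p2 implies p4) implies p3) and p2): β-rule — branch into not ((p2 implies p4) implies p3)  //  not p2.
      branch 2.1 (add not ((p2 implies p4) implies p3)):
        not ((p2 implies p4) implies p3): α-rule — add (p2 implies p4), not p3.
        (p5 or not p1): β-rule — branch into p5  //  not p1.
          branch 2.1.1 (add p5):
            ((p2 implies p4) implies p3): β-rule — branch into not (p2 implies p4)  //  p3.
              branch 2.1.1.1 (add not (p2 implies p4)):
                not (p2 implies p4): α-rule — add p2, not p4.
                × closes — contains both p4 and not p4.
              branch 2.1.1.2 (add p3):
                × closes — contains both p3 and not p3.
          branch 2.1.2 (add not p1):
            ((p2 implies p4) implies p3): β-rule — branch into not (p2 implies p4)  //  p3.
              branch 2.1.2.1 (add not (p2 implies p4)):
                not (p2 implies p4): α-rule — add p2, not p4.
                × closes — contains both p4 and not p4.
              branch 2.1.2.2 (add p3):
                × closes — contains both p3 and not p3.
      branch 2.2 (add not p2):
        × closes — contains both p2 and not p2.
All 14 branches close.
Every branch closed; the formula is unsatisfiable.

Unsatisfiable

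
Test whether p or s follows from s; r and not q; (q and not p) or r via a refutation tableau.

Yes

Initial set: {s; (r and not q); ((q and not p) or r); not (p or s)}.
(r and not q): α-rule — add r, not q.
not (p or s): α-rule — add not p, not s.
× closes — contains both s and not s.
All 1 branch closes.
Every branch closed, so the premises entail the conclusion.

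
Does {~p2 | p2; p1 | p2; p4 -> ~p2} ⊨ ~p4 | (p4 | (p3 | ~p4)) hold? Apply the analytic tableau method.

Yes

Initial set: {(~p2 | p2); (p1 | p2); (p4 -> ~p2); ~(~p4 | (p4 | (p3 | ~p4)))}.
~(~p4 | (p4 | (p3 | ~p4))): α-rule — add ~~p4, ~(p4 | (p3 | ~p4)).
~(p4 | (p3 | ~p4)): α-rule — add ~p4, ~(p3 | ~p4).
× closes — contains both p4 and ~p4.
All 1 branch closes.
Every branch closed, so the premises entail the conclusion.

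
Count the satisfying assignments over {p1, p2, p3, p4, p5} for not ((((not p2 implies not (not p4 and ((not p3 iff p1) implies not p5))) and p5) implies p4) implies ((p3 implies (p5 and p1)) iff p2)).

Initial set: {not ((((not p2 implies not (not p4 and ((not p3 iff p1) implies not p5))) and p5) implies p4) implies ((p3 implies (p5 and p1)) iff p2))}.
not ((((not p2 implies not (not p4 and ((not p3 iff p1) implies not p5))) and p5) implies p4) implies ((p3 implies (p5 and p1)) iff p2)): α-rule — add (((not p2 implies not (not p4 and ((not p3 iff p1) implies not p5))) and p5) implies p4), not ((p3 implies (p5 and p1)) iff p2).
(((not p2 implies not (not p4 and ((not p3 iff p1) implies not p5))) and p5) implies p4): β-rule — branch into not ((not p2 implies not (not p4 and ((not p3 iff p1) implies not p5))) and p5)  //  p4.
  branch 1 (add not ((not p2 implies not (not p4 and ((not p3 iff p1) implies not p5))) and p5)):
    not ((p3 implies (p5 and p1)) iff p2): β-rule — branch into (p3 implies (p5 and p1)), not p2  //  not (p3 implies (p5 and p1)), p2.
      branch 1.1 (add (p3 implies (p5 and p1)), not p2):
        not ((not p2 implies not (not p4 and ((not p3 iff p1) implies not p5))) and p5): β-rule — branch into not (not p2 implies not (not p4 and ((not p3 iff p1) implies not p5)))  //  not p5.
          branch 1.1.1 (add not (not p2 implies not (not p4 and ((not p3 iff p1) implies not p5)))):
            not (not p2 implies not (not p4 and ((not p3 iff p1) implies not p5))): α-rule — add not p2, not not (not p4 and ((not p3 iff p1) implies not p5)).
            not not (not p4 and ((not p3 iff p1) implies not p5)): α-rule — add not p4, ((not p3 iff p1) implies not p5).
            (p3 implies (p5 and p1)): β-rule — branch into not p3  //  (p5 and p1).
              branch 1.1.1.1 (add not p3):
                ((not p3 iff p1) implies not p5): β-rule — branch into not (not p3 iff p1)  //  not p5.
                  branch 1.1.1.1.1 (add not (not p3 iff p1)):
                    not (not p3 iff p1): β-rule — branch into not p3, not p1  //  not not p3, p1.
                      branch 1.1.1.1.1.1 (add not p3, not p1):
                        ○ open, literals {p1=0, p2=0, p3=0, p4=0}.
                      branch 1.1.1.1.1.2 (add not not p3, p1):
                        × closes — contains both p3 and not p3.
                  branch 1.1.1.1.2 (add not p5):
                    ○ open, literals {p2=0, p3=0, p4=0, p5=0}.
              branch 1.1.1.2 (add (p5 and p1)):
                (p5 and p1): α-rule — add p5, p1.
                ((not p3 iff p1) implies not p5): β-rule — branch into not (not p3 iff p1)  //  not p5.
                  branch 1.1.1.2.1 (add not (not p3 iff p1)):
                    not (not p3 iff p1): β-rule — branch into not p3, not p1  //  not not p3, p1.
                      branch 1.1.1.2.1.1 (add not p3, not p1):
                        × closes — contains both p1 and not p1.
                      branch 1.1.1.2.1.2 (add not not p3, p1):
                        ○ open, literals {p1=1, p2=0, p3=1, p4=0, p5=1}.
                  branch 1.1.1.2.2 (add not p5):
                    × closes — contains both p5 and not p5.
          branch 1.1.2 (add not p5):
            (p3 implies (p5 and p1)): β-rule — branch into not p3  //  (p5 and p1).
              branch 1.1.2.1 (add not p3):
                ○ open, literals {p2=0, p3=0, p5=0}.
              branch 1.1.2.2 (add (p5 and p1)):
                (p5 and p1): α-rule — add p5, p1.
                × closes — contains both p5 and not p5.
      branch 1.2 (add not (p3 implies (p5 and p1)), p2):
        not (p3 implies (p5 and p1)): α-rule — add p3, not (p5 and p1).
        not ((not p2 implies not (not p4 and ((not p3 iff p1) implies not p5))) and p5): β-rule — branch into not (not p2 implies not (not p4 and ((not p3 iff p1) implies not p5)))  //  not p5.
          branch 1.2.1 (add not (not p2 implies not (not p4 and ((not p3 iff p1) implies not p5)))):
            not (not p2 implies not (not p4 and ((not p3 iff p1) implies not p5))): α-rule — add not p2, not not (not p4 and ((not p3 iff p1) implies not p5)).
            × closes — contains both p2 and not p2.
          branch 1.2.2 (add not p5):
            not (p5 and p1): β-rule — branch into not p5  //  not p1.
              branch 1.2.2.1 (add not p5):
                ○ open, literals {p2=1, p3=1, p5=0}.
              branch 1.2.2.2 (add not p1):
                ○ open, literals {p1=0, p2=1, p3=1, p5=0}.
  branch 2 (add p4):
    not ((p3 implies (p5 and p1)) iff p2): β-rule — branch into (p3 implies (p5 and p1)), not p2  //  not (p3 implies (p5 and p1)), p2.
      branch 2.1 (add (p3 implies (p5 and p1)), not p2):
        (p3 implies (p5 and p1)): β-rule — branch into not p3  //  (p5 and p1).
          branch 2.1.1 (add not p3):
            ○ open, literals {p2=0, p3=0, p4=1}.
          branch 2.1.2 (add (p5 and p1)):
            (p5 and p1): α-rule — add p5, p1.
            ○ open, literals {p1=1, p2=0, p4=1, p5=1}.
      branch 2.2 (add not (p3 implies (p5 and p1)), p2):
        not (p3 implies (p5 and p1)): α-rule — add p3, not (p5 and p1).
        not (p5 and p1): β-rule — branch into not p5  //  not p1.
          branch 2.2.1 (add not p5):
            ○ open, literals {p2=1, p3=1, p4=1, p5=0}.
          branch 2.2.2 (add not p1):
            ○ open, literals {p1=0, p2=1, p3=1, p4=1}.
5 branches closed, 10 open.
Each open branch fixes some atoms; the unmentioned ones are free. Counting distinct full assignments: branch {p1=0, p2=0, p3=0, p4=0} (p5) contributes 2 new; branch {p2=0, p3=0, p4=0, p5=0} (p1) contributes 1 new; branch {p1=1, p2=0, p3=1, p4=0, p5=1} (none free) contributes 1 new; branch {p2=0, p3=0, p5=0} (p1, p4) contributes 2 new; branch {p2=1, p3=1, p5=0} (p1, p4) contributes 4 new; branch {p1=0, p2=1, p3=1, p5=0} (p4) contributes 0 new; branch {p2=0, p3=0, p4=1} (p1, p5) contributes 2 new; branch {p1=1, p2=0, p4=1, p5=1} (p3) contributes 1 new; branch {p2=1, p3=1, p4=1, p5=0} (p1) contributes 0 new; branch {p1=0, p2=1, p3=1, p4=1} (p5) contributes 1 new. Total: 14.

14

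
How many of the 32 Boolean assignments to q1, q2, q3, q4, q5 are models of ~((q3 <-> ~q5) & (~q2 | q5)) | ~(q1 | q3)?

Initial set: {(~((q3 <-> ~q5) & (~q2 | q5)) | ~(q1 | q3))}.
(~((q3 <-> ~q5) & (~q2 | q5)) | ~(q1 | q3)): β-rule — branch into ~((q3 <-> ~q5) & (~q2 | q5))  //  ~(q1 | q3).
  branch 1 (add ~((q3 <-> ~q5) & (~q2 | q5))):
    ~((q3 <-> ~q5) & (~q2 | q5)): β-rule — branch into ~(q3 <-> ~q5)  //  ~(~q2 | q5).
      branch 1.1 (add ~(q3 <-> ~q5)):
        ~(q3 <-> ~q5): β-rule — branch into q3, ~~q5  //  ~q3, ~q5.
          branch 1.1.1 (add q3, ~~q5):
            ○ open, literals {q3=T, q5=T}.
          branch 1.1.2 (add ~q3, ~q5):
            ○ open, literals {q3=F, q5=F}.
      branch 1.2 (add ~(~q2 | q5)):
        ~(~q2 | q5): α-rule — add ~~q2, ~q5.
        ○ open, literals {q2=T, q5=F}.
  branch 2 (add ~(q1 | q3)):
    ~(q1 | q3): α-rule — add ~q1, ~q3.
    ○ open, literals {q1=F, q3=F}.
0 branches closed, 4 open.
Each open branch fixes some atoms; the unmentioned ones are free. Counting distinct full assignments: branch {q3=T, q5=T} (q1, q2, q4) contributes 8 new; branch {q3=F, q5=F} (q1, q2, q4) contributes 8 new; branch {q2=T, q5=F} (q1, q3, q4) contributes 4 new; branch {q1=F, q3=F} (q2, q4, q5) contributes 4 new. Total: 24.

24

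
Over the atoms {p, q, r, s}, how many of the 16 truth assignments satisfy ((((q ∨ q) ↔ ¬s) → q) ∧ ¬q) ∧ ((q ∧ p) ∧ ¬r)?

0

Initial set: {T (((((q ∨ q) ↔ ¬s) → q) ∧ ¬q) ∧ ((q ∧ p) ∧ ¬r))}.
T (((((q ∨ q) ↔ ¬s) → q) ∧ ¬q) ∧ ((q ∧ p) ∧ ¬r)): α-rule — add T ((((q ∨ q) ↔ ¬s) → q) ∧ ¬q), T ((q ∧ p) ∧ ¬r).
T ((((q ∨ q) ↔ ¬s) → q) ∧ ¬q): α-rule — add T (((q ∨ q) ↔ ¬s) → q), T ¬q.
T ((q ∧ p) ∧ ¬r): α-rule — add T (q ∧ p), T ¬r.
T (q ∧ p): α-rule — add T q, T p.
× closes — contains both q and ¬q.
All 1 branch closes.
No open branches: the formula has 0 satisfying assignments.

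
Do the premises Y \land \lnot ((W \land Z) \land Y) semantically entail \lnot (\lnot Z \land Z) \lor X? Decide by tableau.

Yes

Initial set: {(Y \land \lnot ((W \land Z) \land Y)); \lnot (\lnot (\lnot Z \land Z) \lor X)}.
(Y \land \lnot ((W \land Z) \land Y)): α-rule — add Y, \lnot ((W \land Z) \land Y).
\lnot (\lnot (\lnot Z \land Z) \lor X): α-rule — add \lnot \lnot (\lnot Z \land Z), \lnot X.
\lnot \lnot (\lnot Z \land Z): α-rule — add \lnot Z, Z.
× closes — contains both Z and \lnot Z.
All 1 branch closes.
Every branch closed, so the premises entail the conclusion.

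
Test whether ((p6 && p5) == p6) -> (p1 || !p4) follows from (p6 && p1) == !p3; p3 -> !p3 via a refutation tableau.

Initial set: {T ((p6 && p1) == !p3); T (p3 -> !p3); F (((p6 && p5) == p6) -> (p1 || !p4))}.
F (((p6 && p5) == p6) -> (p1 || !p4)): α-rule — add T ((p6 && p5) == p6), F (p1 || !p4).
F (p1 || !p4): α-rule — add F p1, F !p4.
T ((p6 && p1) == !p3): β-rule — branch into T (p6 && p1), T !p3  //  F (p6 && p1), F !p3.
  branch 1 (add T (p6 && p1), T !p3):
    T (p6 && p1): α-rule — add T p6, T p1.
    × closes — contains both p1 and !p1.
  branch 2 (add F (p6 && p1), F !p3):
    T (p3 -> !p3): β-rule — branch into F p3  //  T !p3.
      branch 2.1 (add F p3):
        × closes — contains both p3 and !p3.
      branch 2.2 (add T !p3):
        × closes — contains both p3 and !p3.
All 3 branches close.
Every branch closed, so the premises entail the conclusion.

Yes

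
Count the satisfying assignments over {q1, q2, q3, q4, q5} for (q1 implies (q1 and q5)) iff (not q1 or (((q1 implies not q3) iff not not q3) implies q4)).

24

Initial set: {((q1 implies (q1 and q5)) iff (not q1 or (((q1 implies not q3) iff not not q3) implies q4)))}.
((q1 implies (q1 and q5)) iff (not q1 or (((q1 implies not q3) iff not not q3) implies q4))): β-rule — branch into (q1 implies (q1 and q5)), (not q1 or (((q1 implies not q3) iff not not q3) implies q4))  //  not (q1 implies (q1 and q5)), not (not q1 or (((q1 implies not q3) iff not not q3) implies q4)).
  branch 1 (add (q1 implies (q1 and q5)), (not q1 or (((q1 implies not q3) iff not not q3) implies q4))):
    (q1 implies (q1 and q5)): β-rule — branch into not q1  //  (q1 and q5).
      branch 1.1 (add not q1):
        (not q1 or (((q1 implies not q3) iff not not q3) implies q4)): β-rule — branch into not q1  //  (((q1 implies not q3) iff not not q3) implies q4).
          branch 1.1.1 (add not q1):
            ○ open, literals {q1=F}.
          branch 1.1.2 (add (((q1 implies not q3) iff not not q3) implies q4)):
            (((q1 implies not q3) iff not not q3) implies q4): β-rule — branch into not ((q1 implies not q3) iff not not q3)  //  q4.
              branch 1.1.2.1 (add not ((q1 implies not q3) iff not not q3)):
                not ((q1 implies not q3) iff not not q3): β-rule — branch into (q1 implies not q3), not not not q3  //  not (q1 implies not q3), not not q3.
                  branch 1.1.2.1.1 (add (q1 implies not q3), not not not q3):
                    not not not q3: drop double negation, giving not q3.
                    (q1 implies not q3): β-rule — branch into not q1  //  not q3.
                      branch 1.1.2.1.1.1 (add not q1):
                        ○ open, literals {q1=F, q3=F}.
                      branch 1.1.2.1.1.2 (add not q3):
                        ○ open, literals {q1=F, q3=F}.
                  branch 1.1.2.1.2 (add not (q1 implies not q3), not not q3):
                    not (q1 implies not q3): α-rule — add q1, not not q3.
                    × closes — contains both q1 and not q1.
              branch 1.1.2.2 (add q4):
                ○ open, literals {q1=F, q4=T}.
      branch 1.2 (add (q1 and q5)):
        (q1 and q5): α-rule — add q1, q5.
        (not q1 or (((q1 implies not q3) iff not not q3) implies q4)): β-rule — branch into not q1  //  (((q1 implies not q3) iff not not q3) implies q4).
          branch 1.2.1 (add not q1):
            × closes — contains both q1 and not q1.
          branch 1.2.2 (add (((q1 implies not q3) iff not not q3) implies q4)):
            (((q1 implies not q3) iff not not q3) implies q4): β-rule — branch into not ((q1 implies not q3) iff not not q3)  //  q4.
              branch 1.2.2.1 (add not ((q1 implies not q3) iff not not q3)):
                not ((q1 implies not q3) iff not not q3): β-rule — branch into (q1 implies not q3), not not not q3  //  not (q1 implies not q3), not not q3.
                  branch 1.2.2.1.1 (add (q1 implies not q3), not not not q3):
                    not not not q3: drop double negation, giving not q3.
                    (q1 implies not q3): β-rule — branch into not q1  //  not q3.
                      branch 1.2.2.1.1.1 (add not q1):
                        × closes — contains both q1 and not q1.
                      branch 1.2.2.1.1.2 (add not q3):
                        ○ open, literals {q1=T, q3=F, q5=T}.
                  branch 1.2.2.1.2 (add not (q1 implies not q3), not not q3):
                    not (q1 implies not q3): α-rule — add q1, not not q3.
                    not not q3: drop double negation, giving q3.
                    ○ open, literals {q1=T, q3=T, q5=T}.
              branch 1.2.2.2 (add q4):
                ○ open, literals {q1=T, q4=T, q5=T}.
  branch 2 (add not (q1 implies (q1 and q5)), not (not q1 or (((q1 implies not q3) iff not not q3) implies q4))):
    not (q1 implies (q1 and q5)): α-rule — add q1, not (q1 and q5).
    not (not q1 or (((q1 implies not q3) iff not not q3) implies q4)): α-rule — add not not q1, not (((q1 implies not q3) iff not not q3) implies q4).
    not (((q1 implies not q3) iff not not q3) implies q4): α-rule — add ((q1 implies not q3) iff not not q3), not q4.
    not (q1 and q5): β-rule — branch into not q1  //  not q5.
      branch 2.1 (add not q1):
        × closes — contains both q1 and not q1.
      branch 2.2 (add not q5):
        ((q1 implies not q3) iff not not q3): β-rule — branch into (q1 implies not q3), not not q3  //  not (q1 implies not q3), not not not q3.
          branch 2.2.1 (add (q1 implies not q3), not not q3):
            not not q3: drop double negation, giving q3.
            (q1 implies not q3): β-rule — branch into not q1  //  not q3.
              branch 2.2.1.1 (add not q1):
                × closes — contains both q1 and not q1.
              branch 2.2.1.2 (add not q3):
                × closes — contains both q3 and not q3.
          branch 2.2.2 (add not (q1 implies not q3), not not not q3):
            not (q1 implies not q3): α-rule — add q1, not not q3.
            not not not q3: drop double negation, giving not q3.
            × closes — contains both q3 and not q3.
7 branches closed, 7 open.
Each open branch fixes some atoms; the unmentioned ones are free. Counting distinct full assignments: branch {q1=F} (q2, q3, q4, q5) contributes 16 new; branch {q1=F, q3=F} (q2, q4, q5) contributes 0 new; branch {q1=F, q3=F} (q2, q4, q5) contributes 0 new; branch {q1=F, q4=T} (q2, q3, q5) contributes 0 new; branch {q1=T, q3=F, q5=T} (q2, q4) contributes 4 new; branch {q1=T, q3=T, q5=T} (q2, q4) contributes 4 new; branch {q1=T, q4=T, q5=T} (q2, q3) contributes 0 new. Total: 24.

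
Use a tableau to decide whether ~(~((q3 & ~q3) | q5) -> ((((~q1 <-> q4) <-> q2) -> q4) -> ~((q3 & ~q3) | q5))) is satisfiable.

Initial set: {~(~((q3 & ~q3) | q5) -> ((((~q1 <-> q4) <-> q2) -> q4) -> ~((q3 & ~q3) | q5)))}.
~(~((q3 & ~q3) | q5) -> ((((~q1 <-> q4) <-> q2) -> q4) -> ~((q3 & ~q3) | q5))): α-rule — add ~((q3 & ~q3) | q5), ~((((~q1 <-> q4) <-> q2) -> q4) -> ~((q3 & ~q3) | q5)).
~((q3 & ~q3) | q5): α-rule — add ~(q3 & ~q3), ~q5.
~((((~q1 <-> q4) <-> q2) -> q4) -> ~((q3 & ~q3) | q5)): α-rule — add (((~q1 <-> q4) <-> q2) -> q4), ~~((q3 & ~q3) | q5).
~(q3 & ~q3): β-rule — branch into ~q3  //  ~~q3.
  branch 1 (add ~q3):
    (((~q1 <-> q4) <-> q2) -> q4): β-rule — branch into ~((~q1 <-> q4) <-> q2)  //  q4.
      branch 1.1 (add ~((~q1 <-> q4) <-> q2)):
        ~~((q3 & ~q3) | q5): β-rule — branch into (q3 & ~q3)  //  q5.
          branch 1.1.1 (add (q3 & ~q3)):
            (q3 & ~q3): α-rule — add q3, ~q3.
            × closes — contains both q3 and ~q3.
          branch 1.1.2 (add q5):
            × closes — contains both q5 and ~q5.
      branch 1.2 (add q4):
        ~~((q3 & ~q3) | q5): β-rule — branch into (q3 & ~q3)  //  q5.
          branch 1.2.1 (add (q3 & ~q3)):
            (q3 & ~q3): α-rule — add q3, ~q3.
            × closes — contains both q3 and ~q3.
          branch 1.2.2 (add q5):
            × closes — contains both q5 and ~q5.
  branch 2 (add ~~q3):
    (((~q1 <-> q4) <-> q2) -> q4): β-rule — branch into ~((~q1 <-> q4) <-> q2)  //  q4.
      branch 2.1 (add ~((~q1 <-> q4) <-> q2)):
        ~~((q3 & ~q3) | q5): β-rule — branch into (q3 & ~q3)  //  q5.
          branch 2.1.1 (add (q3 & ~q3)):
            (q3 & ~q3): α-rule — add q3, ~q3.
            × closes — contains both q3 and ~q3.
          branch 2.1.2 (add q5):
            × closes — contains both q5 and ~q5.
      branch 2.2 (add q4):
        ~~((q3 & ~q3) | q5): β-rule — branch into (q3 & ~q3)  //  q5.
          branch 2.2.1 (add (q3 & ~q3)):
            (q3 & ~q3): α-rule — add q3, ~q3.
            × closes — contains both q3 and ~q3.
          branch 2.2.2 (add q5):
            × closes — contains both q5 and ~q5.
All 8 branches close.
Every branch closed; the formula is unsatisfiable.

Unsatisfiable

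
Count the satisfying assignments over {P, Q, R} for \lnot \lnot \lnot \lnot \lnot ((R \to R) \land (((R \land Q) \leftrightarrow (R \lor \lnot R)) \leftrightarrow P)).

4

Initial set: {\lnot \lnot \lnot \lnot \lnot ((R \to R) \land (((R \land Q) \leftrightarrow (R \lor \lnot R)) \leftrightarrow P))}.
\lnot \lnot \lnot \lnot \lnot ((R \to R) \land (((R \land Q) \leftrightarrow (R \lor \lnot R)) \leftrightarrow P)): drop double negation, giving \lnot \lnot \lnot ((R \to R) \land (((R \land Q) \leftrightarrow (R \lor \lnot R)) \leftrightarrow P)).
\lnot \lnot \lnot ((R \to R) \land (((R \land Q) \leftrightarrow (R \lor \lnot R)) \leftrightarrow P)): drop double negation, giving \lnot ((R \to R) \land (((R \land Q) \leftrightarrow (R \lor \lnot R)) \leftrightarrow P)).
\lnot ((R \to R) \land (((R \land Q) \leftrightarrow (R \lor \lnot R)) \leftrightarrow P)): β-rule — branch into \lnot (R \to R)  //  \lnot (((R \land Q) \leftrightarrow (R \lor \lnot R)) \leftrightarrow P).
  branch 1 (add \lnot (R \to R)):
    \lnot (R \to R): α-rule — add R, \lnot R.
    × closes — contains both R and \lnot R.
  branch 2 (add \lnot (((R \land Q) \leftrightarrow (R \lor \lnot R)) \leftrightarrow P)):
    \lnot (((R \land Q) \leftrightarrow (R \lor \lnot R)) \leftrightarrow P): β-rule — branch into ((R \land Q) \leftrightarrow (R \lor \lnot R)), \lnot P  //  \lnot ((R \land Q) \leftrightarrow (R \lor \lnot R)), P.
      branch 2.1 (add ((R \land Q) \leftrightarrow (R \lor \lnot R)), \lnot P):
        ((R \land Q) \leftrightarrow (R \lor \lnot R)): β-rule — branch into (R \land Q), (R \lor \lnot R)  //  \lnot (R \land Q), \lnot (R \lor \lnot R).
          branch 2.1.1 (add (R \land Q), (R \lor \lnot R)):
            (R \land Q): α-rule — add R, Q.
            (R \lor \lnot R): β-rule — branch into R  //  \lnot R.
              branch 2.1.1.1 (add R):
                ○ open, literals {P=false, Q=true, R=true}.
              branch 2.1.1.2 (add \lnot R):
                × closes — contains both R and \lnot R.
          branch 2.1.2 (add \lnot (R \land Q), \lnot (R \lor \lnot R)):
            \lnot (R \lor \lnot R): α-rule — add \lnot R, \lnot \lnot R.
            × closes — contains both R and \lnot R.
      branch 2.2 (add \lnot ((R \land Q) \leftrightarrow (R \lor \lnot R)), P):
        \lnot ((R \land Q) \leftrightarrow (R \lor \lnot R)): β-rule — branch into (R \land Q), \lnot (R \lor \lnot R)  //  \lnot (R \land Q), (R \lor \lnot R).
          branch 2.2.1 (add (R \land Q), \lnot (R \lor \lnot R)):
            (R \land Q): α-rule — add R, Q.
            \lnot (R \lor \lnot R): α-rule — add \lnot R, \lnot \lnot R.
            × closes — contains both R and \lnot R.
          branch 2.2.2 (add \lnot (R \land Q), (R \lor \lnot R)):
            \lnot (R \land Q): β-rule — branch into \lnot R  //  \lnot Q.
              branch 2.2.2.1 (add \lnot R):
                (R \lor \lnot R): β-rule — branch into R  //  \lnot R.
                  branch 2.2.2.1.1 (add R):
                    × closes — contains both R and \lnot R.
                  branch 2.2.2.1.2 (add \lnot R):
                    ○ open, literals {P=true, R=false}.
              branch 2.2.2.2 (add \lnot Q):
                (R \lor \lnot R): β-rule — branch into R  //  \lnot R.
                  branch 2.2.2.2.1 (add R):
                    ○ open, literals {P=true, Q=false, R=true}.
                  branch 2.2.2.2.2 (add \lnot R):
                    ○ open, literals {P=true, Q=false, R=false}.
5 branches closed, 4 open.
Each open branch fixes some atoms; the unmentioned ones are free. Counting distinct full assignments: branch {P=false, Q=true, R=true} (none free) contributes 1 new; branch {P=true, R=false} (Q) contributes 2 new; branch {P=true, Q=false, R=true} (none free) contributes 1 new; branch {P=true, Q=false, R=false} (none free) contributes 0 new. Total: 4.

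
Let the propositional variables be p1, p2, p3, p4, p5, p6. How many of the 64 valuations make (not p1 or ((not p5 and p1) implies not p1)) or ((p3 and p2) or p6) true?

58

Initial set: {((not p1 or ((not p5 and p1) implies not p1)) or ((p3 and p2) or p6))}.
((not p1 or ((not p5 and p1) implies not p1)) or ((p3 and p2) or p6)): β-rule — branch into (not p1 or ((not p5 and p1) implies not p1))  //  ((p3 and p2) or p6).
  branch 1 (add (not p1 or ((not p5 and p1) implies not p1))):
    (not p1 or ((not p5 and p1) implies not p1)): β-rule — branch into not p1  //  ((not p5 and p1) implies not p1).
      branch 1.1 (add not p1):
        ○ open, literals {p1=false}.
      branch 1.2 (add ((not p5 and p1) implies not p1)):
        ((not p5 and p1) implies not p1): β-rule — branch into not (not p5 and p1)  //  not p1.
          branch 1.2.1 (add not (not p5 and p1)):
            not (not p5 and p1): β-rule — branch into not not p5  //  not p1.
              branch 1.2.1.1 (add not not p5):
                ○ open, literals {p5=true}.
              branch 1.2.1.2 (add not p1):
                ○ open, literals {p1=false}.
          branch 1.2.2 (add not p1):
            ○ open, literals {p1=false}.
  branch 2 (add ((p3 and p2) or p6)):
    ((p3 and p2) or p6): β-rule — branch into (p3 and p2)  //  p6.
      branch 2.1 (add (p3 and p2)):
        (p3 and p2): α-rule — add p3, p2.
        ○ open, literals {p2=true, p3=true}.
      branch 2.2 (add p6):
        ○ open, literals {p6=true}.
0 branches closed, 6 open.
Each open branch fixes some atoms; the unmentioned ones are free. Counting distinct full assignments: branch {p1=false} (p2, p3, p4, p5, p6) contributes 32 new; branch {p5=true} (p1, p2, p3, p4, p6) contributes 16 new; branch {p1=false} (p2, p3, p4, p5, p6) contributes 0 new; branch {p1=false} (p2, p3, p4, p5, p6) contributes 0 new; branch {p2=true, p3=true} (p1, p4, p5, p6) contributes 4 new; branch {p6=true} (p1, p2, p3, p4, p5) contributes 6 new. Total: 58.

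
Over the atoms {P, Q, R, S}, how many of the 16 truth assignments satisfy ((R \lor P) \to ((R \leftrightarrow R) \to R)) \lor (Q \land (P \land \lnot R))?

14

Initial set: {(((R \lor P) \to ((R \leftrightarrow R) \to R)) \lor (Q \land (P \land \lnot R)))}.
(((R \lor P) \to ((R \leftrightarrow R) \to R)) \lor (Q \land (P \land \lnot R))): β-rule — branch into ((R \lor P) \to ((R \leftrightarrow R) \to R))  //  (Q \land (P \land \lnot R)).
  branch 1 (add ((R \lor P) \to ((R \leftrightarrow R) \to R))):
    ((R \lor P) \to ((R \leftrightarrow R) \to R)): β-rule — branch into \lnot (R \lor P)  //  ((R \leftrightarrow R) \to R).
      branch 1.1 (add \lnot (R \lor P)):
        \lnot (R \lor P): α-rule — add \lnot R, \lnot P.
        ○ open, literals {P=F, R=F}.
      branch 1.2 (add ((R \leftrightarrow R) \to R)):
        ((R \leftrightarrow R) \to R): β-rule — branch into \lnot (R \leftrightarrow R)  //  R.
          branch 1.2.1 (add \lnot (R \leftrightarrow R)):
            \lnot (R \leftrightarrow R): β-rule — branch into R, \lnot R  //  \lnot R, R.
              branch 1.2.1.1 (add R, \lnot R):
                × closes — contains both R and \lnot R.
              branch 1.2.1.2 (add \lnot R, R):
                × closes — contains both R and \lnot R.
          branch 1.2.2 (add R):
            ○ open, literals {R=T}.
  branch 2 (add (Q \land (P \land \lnot R))):
    (Q \land (P \land \lnot R)): α-rule — add Q, (P \land \lnot R).
    (P \land \lnot R): α-rule — add P, \lnot R.
    ○ open, literals {P=T, Q=T, R=F}.
2 branches closed, 3 open.
Each open branch fixes some atoms; the unmentioned ones are free. Counting distinct full assignments: branch {P=F, R=F} (Q, S) contributes 4 new; branch {R=T} (P, Q, S) contributes 8 new; branch {P=T, Q=T, R=F} (S) contributes 2 new. Total: 14.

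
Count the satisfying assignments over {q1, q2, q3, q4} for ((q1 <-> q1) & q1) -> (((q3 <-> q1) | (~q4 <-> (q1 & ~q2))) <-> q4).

12

Initial set: {(((q1 <-> q1) & q1) -> (((q3 <-> q1) | (~q4 <-> (q1 & ~q2))) <-> q4))}.
(((q1 <-> q1) & q1) -> (((q3 <-> q1) | (~q4 <-> (q1 & ~q2))) <-> q4)): β-rule — branch into ~((q1 <-> q1) & q1)  //  (((q3 <-> q1) | (~q4 <-> (q1 & ~q2))) <-> q4).
  branch 1 (add ~((q1 <-> q1) & q1)):
    ~((q1 <-> q1) & q1): β-rule — branch into ~(q1 <-> q1)  //  ~q1.
      branch 1.1 (add ~(q1 <-> q1)):
        ~(q1 <-> q1): β-rule — branch into q1, ~q1  //  ~q1, q1.
          branch 1.1.1 (add q1, ~q1):
            × closes — contains both q1 and ~q1.
          branch 1.1.2 (add ~q1, q1):
            × closes — contains both q1 and ~q1.
      branch 1.2 (add ~q1):
        ○ open, literals {q1=false}.
  branch 2 (add (((q3 <-> q1) | (~q4 <-> (q1 & ~q2))) <-> q4)):
    (((q3 <-> q1) | (~q4 <-> (q1 & ~q2))) <-> q4): β-rule — branch into ((q3 <-> q1) | (~q4 <-> (q1 & ~q2))), q4  //  ~((q3 <-> q1) | (~q4 <-> (q1 & ~q2))), ~q4.
      branch 2.1 (add ((q3 <-> q1) | (~q4 <-> (q1 & ~q2))), q4):
        ((q3 <-> q1) | (~q4 <-> (q1 & ~q2))): β-rule — branch into (q3 <-> q1)  //  (~q4 <-> (q1 & ~q2)).
          branch 2.1.1 (add (q3 <-> q1)):
            (q3 <-> q1): β-rule — branch into q3, q1  //  ~q3, ~q1.
              branch 2.1.1.1 (add q3, q1):
                ○ open, literals {q1=true, q3=true, q4=true}.
              branch 2.1.1.2 (add ~q3, ~q1):
                ○ open, literals {q1=false, q3=false, q4=true}.
          branch 2.1.2 (add (~q4 <-> (q1 & ~q2))):
            (~q4 <-> (q1 & ~q2)): β-rule — branch into ~q4, (q1 & ~q2)  //  ~~q4, ~(q1 & ~q2).
              branch 2.1.2.1 (add ~q4, (q1 & ~q2)):
                × closes — contains both q4 and ~q4.
              branch 2.1.2.2 (add ~~q4, ~(q1 & ~q2)):
                ~(q1 & ~q2): β-rule — branch into ~q1  //  ~~q2.
                  branch 2.1.2.2.1 (add ~q1):
                    ○ open, literals {q1=false, q4=true}.
                  branch 2.1.2.2.2 (add ~~q2):
                    ○ open, literals {q2=true, q4=true}.
      branch 2.2 (add ~((q3 <-> q1) | (~q4 <-> (q1 & ~q2))), ~q4):
        ~((q3 <-> q1) | (~q4 <-> (q1 & ~q2))): α-rule — add ~(q3 <-> q1), ~(~q4 <-> (q1 & ~q2)).
        ~(q3 <-> q1): β-rule — branch into q3, ~q1  //  ~q3, q1.
          branch 2.2.1 (add q3, ~q1):
            ~(~q4 <-> (q1 & ~q2)): β-rule — branch into ~q4, ~(q1 & ~q2)  //  ~~q4, (q1 & ~q2).
              branch 2.2.1.1 (add ~q4, ~(q1 & ~q2)):
                ~(q1 & ~q2): β-rule — branch into ~q1  //  ~~q2.
                  branch 2.2.1.1.1 (add ~q1):
                    ○ open, literals {q1=false, q3=true, q4=false}.
                  branch 2.2.1.1.2 (add ~~q2):
                    ○ open, literals {q1=false, q2=true, q3=true, q4=false}.
              branch 2.2.1.2 (add ~~q4, (q1 & ~q2)):
                × closes — contains both q4 and ~q4.
          branch 2.2.2 (add ~q3, q1):
            ~(~q4 <-> (q1 & ~q2)): β-rule — branch into ~q4, ~(q1 & ~q2)  //  ~~q4, (q1 & ~q2).
              branch 2.2.2.1 (add ~q4, ~(q1 & ~q2)):
                ~(q1 & ~q2): β-rule — branch into ~q1  //  ~~q2.
                  branch 2.2.2.1.1 (add ~q1):
                    × closes — contains both q1 and ~q1.
                  branch 2.2.2.1.2 (add ~~q2):
                    ○ open, literals {q1=true, q2=true, q3=false, q4=false}.
              branch 2.2.2.2 (add ~~q4, (q1 & ~q2)):
                × closes — contains both q4 and ~q4.
6 branches closed, 8 open.
Each open branch fixes some atoms; the unmentioned ones are free. Counting distinct full assignments: branch {q1=false} (q2, q3, q4) contributes 8 new; branch {q1=true, q3=true, q4=true} (q2) contributes 2 new; branch {q1=false, q3=false, q4=true} (q2) contributes 0 new; branch {q1=false, q4=true} (q2, q3) contributes 0 new; branch {q2=true, q4=true} (q1, q3) contributes 1 new; branch {q1=false, q3=true, q4=false} (q2) contributes 0 new; branch {q1=false, q2=true, q3=true, q4=false} (none free) contributes 0 new; branch {q1=true, q2=true, q3=false, q4=false} (none free) contributes 1 new. Total: 12.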